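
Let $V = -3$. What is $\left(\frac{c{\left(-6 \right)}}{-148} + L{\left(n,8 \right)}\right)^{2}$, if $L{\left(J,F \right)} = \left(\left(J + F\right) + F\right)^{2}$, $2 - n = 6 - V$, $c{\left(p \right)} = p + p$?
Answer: $\frac{9000000}{1369} \approx 6574.1$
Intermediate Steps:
$c{\left(p \right)} = 2 p$
$n = -7$ ($n = 2 - \left(6 - -3\right) = 2 - \left(6 + 3\right) = 2 - 9 = -7$)
$L{\left(J,F \right)} = \left(J + 2 F\right)^{2}$ ($L{\left(J,F \right)} = \left(\left(F + J\right) + F\right)^{2} = \left(J + 2 F\right)^{2}$)
$\left(\frac{c{\left(-6 \right)}}{-148} + L{\left(n,8 \right)}\right)^{2} = \left(\frac{2 \left(-6\right)}{-148} + \left(-7 + 2 \cdot 8\right)^{2}\right)^{2} = \left(\left(-12\right) \left(- \frac{1}{148}\right) + \left(-7 + 16\right)^{2}\right)^{2} = \left(\frac{3}{37} + 9^{2}\right)^{2} = \left(\frac{3}{37} + 81\right)^{2} = \left(\frac{3000}{37}\right)^{2} = \frac{9000000}{1369}$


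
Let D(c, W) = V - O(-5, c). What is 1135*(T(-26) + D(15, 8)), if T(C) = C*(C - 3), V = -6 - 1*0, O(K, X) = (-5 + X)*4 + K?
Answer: 809255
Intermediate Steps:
O(K, X) = -20 + K + 4*X (O(K, X) = (-20 + 4*X) + K = -20 + K + 4*X)
V = -6 (V = -6 + 0 = -6)
D(c, W) = 19 - 4*c (D(c, W) = -6 - (-20 - 5 + 4*c) = -6 - (-25 + 4*c) = -6 + (25 - 4*c) = 19 - 4*c)
T(C) = C*(-3 + C)
1135*(T(-26) + D(15, 8)) = 1135*(-26*(-3 - 26) + (19 - 4*15)) = 1135*(-26*(-29) + (19 - 60)) = 1135*(754 - 41) = 1135*713 = 809255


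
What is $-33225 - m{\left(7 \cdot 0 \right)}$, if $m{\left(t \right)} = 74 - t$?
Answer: $-33299$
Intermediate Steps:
$-33225 - m{\left(7 \cdot 0 \right)} = -33225 - \left(74 - 7 \cdot 0\right) = -33225 - \left(74 - 0\right) = -33225 - \left(74 + 0\right) = -33225 - 74 = -33299$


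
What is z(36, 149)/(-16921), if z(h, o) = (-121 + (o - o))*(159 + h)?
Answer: 23595/16921 ≈ 1.3944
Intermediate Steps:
z(h, o) = -19239 - 121*h (z(h, o) = (-121 + 0)*(159 + h) = -121*(159 + h) = -19239 - 121*h)
z(36, 149)/(-16921) = (-19239 - 121*36)/(-16921) = (-19239 - 4356)*(-1/16921) = -23595*(-1/16921) = 23595/16921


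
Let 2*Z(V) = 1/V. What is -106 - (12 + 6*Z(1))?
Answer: -121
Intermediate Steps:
Z(V) = 1/(2*V) (Z(V) = (1/V)/2 = 1/(2*V))
-106 - (12 + 6*Z(1)) = -106 - (12 + 6*((½)/1)) = -106 - (12 + 6*((½)*1)) = -106 - (12 + 6*(½)) = -106 - (12 + 3) = -106 - 1*15 = -106 - 15 = -121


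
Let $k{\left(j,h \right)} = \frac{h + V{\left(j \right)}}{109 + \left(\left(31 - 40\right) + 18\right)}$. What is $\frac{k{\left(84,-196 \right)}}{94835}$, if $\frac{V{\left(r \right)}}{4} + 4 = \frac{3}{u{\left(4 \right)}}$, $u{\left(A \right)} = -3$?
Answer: $- \frac{108}{5595265} \approx -1.9302 \cdot 10^{-5}$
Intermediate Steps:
$V{\left(r \right)} = -20$ ($V{\left(r \right)} = -16 + 4 \frac{3}{-3} = -16 + 4 \cdot 3 \left(- \frac{1}{3}\right) = -16 + 4 \left(-1\right) = -16 - 4 = -20$)
$k{\left(j,h \right)} = - \frac{10}{59} + \frac{h}{118}$ ($k{\left(j,h \right)} = \frac{h - 20}{109 + \left(\left(31 - 40\right) + 18\right)} = \frac{-20 + h}{109 + \left(-9 + 18\right)} = \frac{-20 + h}{109 + 9} = \frac{-20 + h}{118} = \left(-20 + h\right) \frac{1}{118} = - \frac{10}{59} + \frac{h}{118}$)
$\frac{k{\left(84,-196 \right)}}{94835} = \frac{- \frac{10}{59} + \frac{1}{118} \left(-196\right)}{94835} = \left(- \frac{10}{59} - \frac{98}{59}\right) \frac{1}{94835} = \left(- \frac{108}{59}\right) \frac{1}{94835} = - \frac{108}{5595265}$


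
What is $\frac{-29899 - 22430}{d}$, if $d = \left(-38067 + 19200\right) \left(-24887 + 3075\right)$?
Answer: $- \frac{17443}{137175668} \approx -0.00012716$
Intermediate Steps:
$d = 411527004$ ($d = \left(-18867\right) \left(-21812\right) = 411527004$)
$\frac{-29899 - 22430}{d} = \frac{-29899 - 22430}{411527004} = \left(-29899 - 22430\right) \frac{1}{411527004} = \left(-52329\right) \frac{1}{411527004} = - \frac{17443}{137175668}$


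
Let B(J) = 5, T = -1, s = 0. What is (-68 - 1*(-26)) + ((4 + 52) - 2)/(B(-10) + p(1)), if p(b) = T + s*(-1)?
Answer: -57/2 ≈ -28.500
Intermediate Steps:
p(b) = -1 (p(b) = -1 + 0*(-1) = -1 + 0 = -1)
(-68 - 1*(-26)) + ((4 + 52) - 2)/(B(-10) + p(1)) = (-68 - 1*(-26)) + ((4 + 52) - 2)/(5 - 1) = (-68 + 26) + (56 - 2)/4 = -42 + (1/4)*54 = -42 + 27/2 = -57/2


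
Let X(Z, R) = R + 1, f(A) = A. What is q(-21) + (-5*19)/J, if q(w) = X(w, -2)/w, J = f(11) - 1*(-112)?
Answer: -208/287 ≈ -0.72474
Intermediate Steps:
X(Z, R) = 1 + R
J = 123 (J = 11 - 1*(-112) = 11 + 112 = 123)
q(w) = -1/w (q(w) = (1 - 2)/w = -1/w)
q(-21) + (-5*19)/J = -1/(-21) - 5*19/123 = -1*(-1/21) - 95*1/123 = 1/21 - 95/123 = -208/287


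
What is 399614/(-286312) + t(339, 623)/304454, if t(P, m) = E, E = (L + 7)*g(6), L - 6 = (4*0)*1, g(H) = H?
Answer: -30410437105/21792208412 ≈ -1.3955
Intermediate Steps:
L = 6 (L = 6 + (4*0)*1 = 6 + 0*1 = 6 + 0 = 6)
E = 78 (E = (6 + 7)*6 = 13*6 = 78)
t(P, m) = 78
399614/(-286312) + t(339, 623)/304454 = 399614/(-286312) + 78/304454 = 399614*(-1/286312) + 78*(1/304454) = -199807/143156 + 39/152227 = -30410437105/21792208412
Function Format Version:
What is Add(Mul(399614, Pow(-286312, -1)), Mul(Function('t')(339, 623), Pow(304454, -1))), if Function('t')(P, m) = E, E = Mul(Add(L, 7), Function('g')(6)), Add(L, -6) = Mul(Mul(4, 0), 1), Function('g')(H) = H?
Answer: Rational(-30410437105, 21792208412) ≈ -1.3955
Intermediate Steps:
L = 6 (L = Add(6, Mul(Mul(4, 0), 1)) = Add(6, Mul(0, 1)) = Add(6, 0) = 6)
E = 78 (E = Mul(Add(6, 7), 6) = Mul(13, 6) = 78)
Function('t')(P, m) = 78
Add(Mul(399614, Pow(-286312, -1)), Mul(Function('t')(339, 623), Pow(304454, -1))) = Add(Mul(399614, Pow(-286312, -1)), Mul(78, Pow(304454, -1))) = Add(Mul(399614, Rational(-1, 286312)), Mul(78, Rational(1, 304454))) = Add(Rational(-199807, 143156), Rational(39, 152227)) = Rational(-30410437105, 21792208412)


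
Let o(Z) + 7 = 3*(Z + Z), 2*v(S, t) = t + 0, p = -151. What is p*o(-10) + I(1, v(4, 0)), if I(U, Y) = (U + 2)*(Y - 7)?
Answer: 10096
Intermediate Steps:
v(S, t) = t/2 (v(S, t) = (t + 0)/2 = t/2)
o(Z) = -7 + 6*Z (o(Z) = -7 + 3*(Z + Z) = -7 + 3*(2*Z) = -7 + 6*Z)
I(U, Y) = (-7 + Y)*(2 + U) (I(U, Y) = (2 + U)*(-7 + Y) = (-7 + Y)*(2 + U))
p*o(-10) + I(1, v(4, 0)) = -151*(-7 + 6*(-10)) + (-14 - 7*1 + 2*((½)*0) + 1*((½)*0)) = -151*(-7 - 60) + (-14 - 7 + 2*0 + 1*0) = -151*(-67) + (-14 - 7 + 0 + 0) = 10117 - 21 = 10096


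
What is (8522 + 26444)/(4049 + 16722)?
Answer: 34966/20771 ≈ 1.6834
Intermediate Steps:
(8522 + 26444)/(4049 + 16722) = 34966/20771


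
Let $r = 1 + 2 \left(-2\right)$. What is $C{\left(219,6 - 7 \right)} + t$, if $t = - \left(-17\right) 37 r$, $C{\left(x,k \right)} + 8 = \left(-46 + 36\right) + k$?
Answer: $-1906$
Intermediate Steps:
$r = -3$ ($r = 1 - 4 = -3$)
$C{\left(x,k \right)} = -18 + k$ ($C{\left(x,k \right)} = -8 + \left(\left(-46 + 36\right) + k\right) = -8 + \left(-10 + k\right) = -18 + k$)
$t = -1887$ ($t = - \left(-17\right) 37 \left(-3\right) = - \left(-629\right) \left(-3\right) = \left(-1\right) 1887 = -1887$)
$C{\left(219,6 - 7 \right)} + t = \left(-18 + \left(6 - 7\right)\right) - 1887 = \left(-18 - 1\right) - 1887 = -19 - 1887 = -1906$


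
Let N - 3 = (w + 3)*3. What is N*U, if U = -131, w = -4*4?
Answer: 4716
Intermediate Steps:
w = -16
N = -36 (N = 3 + (-16 + 3)*3 = 3 - 13*3 = 3 - 39 = -36)
N*U = -36*(-131) = 4716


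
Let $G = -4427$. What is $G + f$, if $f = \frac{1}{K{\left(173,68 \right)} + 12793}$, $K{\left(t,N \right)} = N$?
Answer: $- \frac{56935646}{12861} \approx -4427.0$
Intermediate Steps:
$f = \frac{1}{12861}$ ($f = \frac{1}{68 + 12793} = \frac{1}{12861} \approx 7.7754 \cdot 10^{-5}$)
$G + f = -4427 + \frac{1}{12861} = - \frac{56935646}{12861}$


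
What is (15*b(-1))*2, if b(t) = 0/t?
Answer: 0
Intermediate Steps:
b(t) = 0
(15*b(-1))*2 = (15*0)*2 = 0*2 = 0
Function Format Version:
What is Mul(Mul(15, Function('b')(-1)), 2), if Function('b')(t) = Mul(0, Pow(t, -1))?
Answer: 0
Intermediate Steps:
Function('b')(t) = 0
Mul(Mul(15, Function('b')(-1)), 2) = Mul(Mul(15, 0), 2) = Mul(0, 2) = 0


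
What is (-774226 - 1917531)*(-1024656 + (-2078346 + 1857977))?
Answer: 3351304758925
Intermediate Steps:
(-774226 - 1917531)*(-1024656 + (-2078346 + 1857977)) = -2691757*(-1024656 - 220369) = -2691757*(-1245025) = 3351304758925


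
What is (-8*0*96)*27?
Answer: 0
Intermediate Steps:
(-8*0*96)*27 = (0*96)*27 = 0*27 = 0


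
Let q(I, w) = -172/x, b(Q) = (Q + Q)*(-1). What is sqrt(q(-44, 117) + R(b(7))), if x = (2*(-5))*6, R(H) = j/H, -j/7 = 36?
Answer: sqrt(4695)/15 ≈ 4.5680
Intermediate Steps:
j = -252 (j = -7*36 = -252)
b(Q) = -2*Q (b(Q) = (2*Q)*(-1) = -2*Q)
R(H) = -252/H
x = -60 (x = -10*6 = -60)
q(I, w) = 43/15 (q(I, w) = -172/(-60) = -172*(-1/60) = 43/15)
sqrt(q(-44, 117) + R(b(7))) = sqrt(43/15 - 252/((-2*7))) = sqrt(43/15 - 252/(-14)) = sqrt(43/15 - 252*(-1/14)) = sqrt(43/15 + 18) = sqrt(313/15) = sqrt(4695)/15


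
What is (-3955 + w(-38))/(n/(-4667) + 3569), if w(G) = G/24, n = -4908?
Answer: -221584493/199937172 ≈ -1.1083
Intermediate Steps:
w(G) = G/24 (w(G) = G*(1/24) = G/24)
(-3955 + w(-38))/(n/(-4667) + 3569) = (-3955 + (1/24)*(-38))/(-4908/(-4667) + 3569) = (-3955 - 19/12)/(-4908*(-1/4667) + 3569) = -47479/(12*(4908/4667 + 3569)) = -47479/(12*16661431/4667) = -47479/12*4667/16661431 = -221584493/199937172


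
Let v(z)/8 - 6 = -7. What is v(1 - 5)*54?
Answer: -432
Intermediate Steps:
v(z) = -8 (v(z) = 48 + 8*(-7) = 48 - 56 = -8)
v(1 - 5)*54 = -8*54 = -432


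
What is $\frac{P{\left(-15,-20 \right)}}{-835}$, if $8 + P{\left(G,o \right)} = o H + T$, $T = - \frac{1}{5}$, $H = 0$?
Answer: $\frac{41}{4175} \approx 0.0098204$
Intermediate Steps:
$T = - \frac{1}{5}$ ($T = \left(-1\right) \frac{1}{5} = - \frac{1}{5} \approx -0.2$)
$P{\left(G,o \right)} = - \frac{41}{5}$ ($P{\left(G,o \right)} = -8 + \left(o 0 - \frac{1}{5}\right) = -8 + \left(0 - \frac{1}{5}\right) = -8 - \frac{1}{5} = - \frac{41}{5}$)
$\frac{P{\left(-15,-20 \right)}}{-835} = - \frac{41}{5 \left(-835\right)} = \left(- \frac{41}{5}\right) \left(- \frac{1}{835}\right) = \frac{41}{4175}$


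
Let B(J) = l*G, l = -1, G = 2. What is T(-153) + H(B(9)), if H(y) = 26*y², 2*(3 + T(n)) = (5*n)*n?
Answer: 117247/2 ≈ 58624.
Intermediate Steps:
T(n) = -3 + 5*n²/2 (T(n) = -3 + ((5*n)*n)/2 = -3 + (5*n²)/2 = -3 + 5*n²/2)
B(J) = -2 (B(J) = -1*2 = -2)
T(-153) + H(B(9)) = (-3 + (5/2)*(-153)²) + 26*(-2)² = (-3 + (5/2)*23409) + 26*4 = (-3 + 117045/2) + 104 = 117039/2 + 104 = 117247/2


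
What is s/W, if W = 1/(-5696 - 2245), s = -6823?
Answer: 54181443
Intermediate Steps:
W = -1/7941 (W = 1/(-7941) = -1/7941 ≈ -0.00012593)
s/W = -6823/(-1/7941) = -6823*(-7941) = 54181443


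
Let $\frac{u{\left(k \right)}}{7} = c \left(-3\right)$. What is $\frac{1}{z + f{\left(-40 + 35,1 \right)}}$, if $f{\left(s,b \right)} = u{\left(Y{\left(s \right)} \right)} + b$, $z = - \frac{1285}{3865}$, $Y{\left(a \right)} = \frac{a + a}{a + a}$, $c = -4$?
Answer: $\frac{773}{65448} \approx 0.011811$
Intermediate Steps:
$Y{\left(a \right)} = 1$ ($Y{\left(a \right)} = \frac{2 a}{2 a} = 2 a \frac{1}{2 a} = 1$)
$z = - \frac{257}{773}$ ($z = \left(-1285\right) \frac{1}{3865} = - \frac{257}{773} \approx -0.33247$)
$u{\left(k \right)} = 84$ ($u{\left(k \right)} = 7 \left(\left(-4\right) \left(-3\right)\right) = 7 \cdot 12 = 84$)
$f{\left(s,b \right)} = 84 + b$
$\frac{1}{z + f{\left(-40 + 35,1 \right)}} = \frac{1}{- \frac{257}{773} + \left(84 + 1\right)} = \frac{1}{- \frac{257}{773} + 85} = \frac{1}{\frac{65448}{773}} = \frac{773}{65448}$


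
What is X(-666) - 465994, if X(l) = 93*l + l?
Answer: -528598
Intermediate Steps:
X(l) = 94*l
X(-666) - 465994 = 94*(-666) - 465994 = -62604 - 465994 = -528598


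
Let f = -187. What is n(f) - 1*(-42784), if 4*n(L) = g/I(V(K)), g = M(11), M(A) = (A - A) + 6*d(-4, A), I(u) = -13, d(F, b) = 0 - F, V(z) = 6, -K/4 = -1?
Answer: 556186/13 ≈ 42784.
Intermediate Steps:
K = 4 (K = -4*(-1) = 4)
d(F, b) = -F
M(A) = 24 (M(A) = (A - A) + 6*(-1*(-4)) = 0 + 6*4 = 0 + 24 = 24)
g = 24
n(L) = -6/13 (n(L) = (24/(-13))/4 = (24*(-1/13))/4 = (1/4)*(-24/13) = -6/13)
n(f) - 1*(-42784) = -6/13 - 1*(-42784) = -6/13 + 42784 = 556186/13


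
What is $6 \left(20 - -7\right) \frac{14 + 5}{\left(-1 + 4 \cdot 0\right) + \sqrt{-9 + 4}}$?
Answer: $-513 - 513 i \sqrt{5} \approx -513.0 - 1147.1 i$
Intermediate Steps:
$6 \left(20 - -7\right) \frac{14 + 5}{\left(-1 + 4 \cdot 0\right) + \sqrt{-9 + 4}} = 6 \left(20 + 7\right) \frac{19}{\left(-1 + 0\right) + \sqrt{-5}} = 6 \cdot 27 \frac{19}{-1 + i \sqrt{5}} = 162 \frac{19}{-1 + i \sqrt{5}} = \frac{3078}{-1 + i \sqrt{5}}$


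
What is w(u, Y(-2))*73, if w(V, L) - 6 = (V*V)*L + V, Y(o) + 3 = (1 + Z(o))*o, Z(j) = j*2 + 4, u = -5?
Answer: -9052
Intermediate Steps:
Z(j) = 4 + 2*j (Z(j) = 2*j + 4 = 4 + 2*j)
Y(o) = -3 + o*(5 + 2*o) (Y(o) = -3 + (1 + (4 + 2*o))*o = -3 + (5 + 2*o)*o = -3 + o*(5 + 2*o))
w(V, L) = 6 + V + L*V² (w(V, L) = 6 + ((V*V)*L + V) = 6 + (V²*L + V) = 6 + (L*V² + V) = 6 + (V + L*V²) = 6 + V + L*V²)
w(u, Y(-2))*73 = (6 - 5 + (-3 - 2 + 2*(-2)*(2 - 2))*(-5)²)*73 = (6 - 5 + (-3 - 2 + 2*(-2)*0)*25)*73 = (6 - 5 + (-3 - 2 + 0)*25)*73 = (6 - 5 - 5*25)*73 = (6 - 5 - 125)*73 = -124*73 = -9052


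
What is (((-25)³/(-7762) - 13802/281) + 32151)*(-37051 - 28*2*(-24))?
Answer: -2500293868941561/2181122 ≈ -1.1463e+9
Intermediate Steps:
(((-25)³/(-7762) - 13802/281) + 32151)*(-37051 - 28*2*(-24)) = ((-15625*(-1/7762) - 13802*1/281) + 32151)*(-37051 - 56*(-24)) = ((15625/7762 - 13802/281) + 32151)*(-37051 + 1344) = (-102740499/2181122 + 32151)*(-35707) = (70022512923/2181122)*(-35707) = -2500293868941561/2181122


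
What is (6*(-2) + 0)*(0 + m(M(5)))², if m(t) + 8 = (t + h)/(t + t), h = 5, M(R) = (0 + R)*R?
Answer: -16428/25 ≈ -657.12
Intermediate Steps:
M(R) = R² (M(R) = R*R = R²)
m(t) = -8 + (5 + t)/(2*t) (m(t) = -8 + (t + 5)/(t + t) = -8 + (5 + t)/((2*t)) = -8 + (5 + t)*(1/(2*t)) = -8 + (5 + t)/(2*t))
(6*(-2) + 0)*(0 + m(M(5)))² = (6*(-2) + 0)*(0 + 5*(1 - 3*5²)/(2*(5²)))² = (-12 + 0)*(0 + (5/2)*(1 - 3*25)/25)² = -12*(0 + (5/2)*(1/25)*(1 - 75))² = -12*(0 + (5/2)*(1/25)*(-74))² = -12*(0 - 37/5)² = -12*(-37/5)² = -12*1369/25 = -16428/25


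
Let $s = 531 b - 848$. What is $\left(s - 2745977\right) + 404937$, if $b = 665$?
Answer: $-1988773$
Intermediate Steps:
$s = 352267$ ($s = 531 \cdot 665 - 848 = 353115 - 848 = 352267$)
$\left(s - 2745977\right) + 404937 = \left(352267 - 2745977\right) + 404937 = -2393710 + 404937 = -1988773$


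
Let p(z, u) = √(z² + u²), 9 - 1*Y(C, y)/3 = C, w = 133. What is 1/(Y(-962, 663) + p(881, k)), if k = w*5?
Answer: 2913/7267183 - √1218386/7267183 ≈ 0.00024895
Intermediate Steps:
Y(C, y) = 27 - 3*C
k = 665 (k = 133*5 = 665)
p(z, u) = √(u² + z²)
1/(Y(-962, 663) + p(881, k)) = 1/((27 - 3*(-962)) + √(665² + 881²)) = 1/((27 + 2886) + √(442225 + 776161)) = 1/(2913 + √1218386)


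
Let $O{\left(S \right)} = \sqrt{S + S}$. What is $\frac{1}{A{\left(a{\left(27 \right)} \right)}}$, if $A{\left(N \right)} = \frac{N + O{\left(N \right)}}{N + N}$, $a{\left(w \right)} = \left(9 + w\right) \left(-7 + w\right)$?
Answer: $\frac{720}{359} - \frac{12 \sqrt{10}}{359} \approx 1.8999$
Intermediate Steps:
$a{\left(w \right)} = \left(-7 + w\right) \left(9 + w\right)$
$O{\left(S \right)} = \sqrt{2} \sqrt{S}$ ($O{\left(S \right)} = \sqrt{2 S} = \sqrt{2} \sqrt{S}$)
$A{\left(N \right)} = \frac{N + \sqrt{2} \sqrt{N}}{2 N}$ ($A{\left(N \right)} = \frac{N + \sqrt{2} \sqrt{N}}{N + N} = \frac{N + \sqrt{2} \sqrt{N}}{2 N}$)
$\frac{1}{A{\left(a{\left(27 \right)} \right)}} = \frac{1}{\frac{1}{2} \frac{1}{-63 + 27^{2} + 2 \cdot 27} \left(\left(-63 + 27^{2} + 2 \cdot 27\right) + \sqrt{2} \sqrt{-63 + 27^{2} + 2 \cdot 27}\right)} = \frac{1}{\frac{1}{2} \frac{1}{-63 + 729 + 54} \left(\left(-63 + 729 + 54\right) + \sqrt{2} \sqrt{-63 + 729 + 54}\right)} = \frac{1}{\frac{1}{2} \cdot \frac{1}{720} \left(720 + \sqrt{2} \sqrt{720}\right)} = \frac{1}{\frac{1}{2} \cdot \frac{1}{720} \left(720 + \sqrt{2} \cdot 12 \sqrt{5}\right)} = \frac{1}{\frac{1}{2} \cdot \frac{1}{720} \left(720 + 12 \sqrt{10}\right)} = \frac{1}{\frac{1}{2} + \frac{\sqrt{10}}{120}}$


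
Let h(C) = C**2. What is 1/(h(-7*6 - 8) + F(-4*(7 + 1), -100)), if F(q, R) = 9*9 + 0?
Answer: 1/2581 ≈ 0.00038745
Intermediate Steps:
F(q, R) = 81 (F(q, R) = 81 + 0 = 81)
1/(h(-7*6 - 8) + F(-4*(7 + 1), -100)) = 1/((-7*6 - 8)**2 + 81) = 1/((-42 - 8)**2 + 81) = 1/((-50)**2 + 81) = 1/(2500 + 81) = 1/2581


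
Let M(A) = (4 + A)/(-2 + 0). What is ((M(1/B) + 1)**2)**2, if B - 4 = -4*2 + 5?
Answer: 81/16 ≈ 5.0625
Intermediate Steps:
B = 1 (B = 4 + (-4*2 + 5) = 4 + (-8 + 5) = 4 - 3 = 1)
M(A) = -2 - A/2 (M(A) = (4 + A)/(-2) = (4 + A)*(-1/2) = -2 - A/2)
((M(1/B) + 1)**2)**2 = (((-2 - 1/(2*1)) + 1)**2)**2 = (((-2 - 1/2) + 1)**2)**2 = ((-5/2 + 1)**2)**2 = ((-3/2)**2)**2 = (9/4)**2 = 81/16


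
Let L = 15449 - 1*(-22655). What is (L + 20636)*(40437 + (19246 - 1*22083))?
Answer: 2208624000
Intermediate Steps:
L = 38104 (L = 15449 + 22655 = 38104)
(L + 20636)*(40437 + (19246 - 1*22083)) = (38104 + 20636)*(40437 + (19246 - 1*22083)) = 58740*(40437 + (19246 - 22083)) = 58740*(40437 - 2837) = 58740*37600 = 2208624000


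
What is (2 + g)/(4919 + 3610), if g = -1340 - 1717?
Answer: -3055/8529 ≈ -0.35819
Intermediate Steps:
g = -3057
(2 + g)/(4919 + 3610) = (2 - 3057)/(4919 + 3610) = -3055/8529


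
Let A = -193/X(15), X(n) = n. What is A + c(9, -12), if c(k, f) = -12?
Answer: -373/15 ≈ -24.867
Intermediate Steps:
A = -193/15 ≈ -12.867
A + c(9, -12) = -193/15 - 12 = -373/15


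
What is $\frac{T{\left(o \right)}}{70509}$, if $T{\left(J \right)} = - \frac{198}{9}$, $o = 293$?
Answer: $- \frac{22}{70509} \approx -0.00031202$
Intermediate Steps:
$T{\left(J \right)} = -22$ ($T{\left(J \right)} = \left(-198\right) \frac{1}{9} = -22$)
$\frac{T{\left(o \right)}}{70509} = - \frac{22}{70509}$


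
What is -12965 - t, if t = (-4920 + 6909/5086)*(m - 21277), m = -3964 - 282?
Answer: -638554693343/5086 ≈ -1.2555e+8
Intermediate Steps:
m = -4246
t = 638488753353/5086 (t = (-4920 + 6909/5086)*(-4246 - 21277) = (-4920 + 6909*(1/5086))*(-25523) = (-4920 + 6909/5086)*(-25523) = -25016211/5086*(-25523) = 638488753353/5086 ≈ 1.2554e+8)
-12965 - t = -12965 - 1*638488753353/5086 = -12965 - 638488753353/5086 = -638554693343/5086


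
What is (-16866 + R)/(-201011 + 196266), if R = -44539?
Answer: 12281/949 ≈ 12.941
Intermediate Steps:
(-16866 + R)/(-201011 + 196266) = (-16866 - 44539)/(-201011 + 196266) = -61405/(-4745) = -61405*(-1/4745) = 12281/949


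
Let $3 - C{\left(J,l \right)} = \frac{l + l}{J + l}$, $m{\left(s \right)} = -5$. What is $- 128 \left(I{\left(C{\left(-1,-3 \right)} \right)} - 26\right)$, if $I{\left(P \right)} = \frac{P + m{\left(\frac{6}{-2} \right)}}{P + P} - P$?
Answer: $\frac{11008}{3} \approx 3669.3$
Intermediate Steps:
$C{\left(J,l \right)} = 3 - \frac{2 l}{J + l}$ ($C{\left(J,l \right)} = 3 - \frac{l + l}{J + l} = 3 - \frac{2 l}{J + l}$)
$I{\left(P \right)} = - P + \frac{-5 + P}{2 P}$ ($I{\left(P \right)} = \frac{P - 5}{P + P} - P = \frac{-5 + P}{2 P} - P = - P + \frac{-5 + P}{2 P}$)
$- 128 \left(I{\left(C{\left(-1,-3 \right)} \right)} - 26\right) = - 128 \left(\left(\frac{1}{2} - \frac{-3 + 3 \left(-1\right)}{-1 - 3} - \frac{5}{2 \frac{-3 + 3 \left(-1\right)}{-1 - 3}}\right) - 26\right) = - 128 \left(\left(\frac{1}{2} - \frac{-3 - 3}{-4} - \frac{5}{2 \frac{-3 - 3}{-4}}\right) - 26\right) = - 128 \left(\left(\frac{1}{2} - \left(- \frac{1}{4}\right) \left(-6\right) - \frac{5}{2 \left(\left(- \frac{1}{4}\right) \left(-6\right)\right)}\right) - 26\right) = - 128 \left(\left(\frac{1}{2} - \frac{3}{2} - \frac{5}{2 \cdot \frac{3}{2}}\right) - 26\right) = - 128 \left(\left(\frac{1}{2} - \frac{3}{2} - \frac{5}{3}\right) - 26\right) = - 128 \left(- \frac{8}{3} - 26\right) = \left(-128\right) \left(- \frac{86}{3}\right) = \frac{11008}{3}$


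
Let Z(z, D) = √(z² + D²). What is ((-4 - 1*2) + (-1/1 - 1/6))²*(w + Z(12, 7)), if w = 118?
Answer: 109091/18 + 1849*√193/36 ≈ 6774.1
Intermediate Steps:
Z(z, D) = √(D² + z²)
((-4 - 1*2) + (-1/1 - 1/6))²*(w + Z(12, 7)) = ((-4 - 1*2) + (-1/1 - 1/6))²*(118 + √(7² + 12²)) = ((-4 - 2) + (-1*1 - 1*⅙))²*(118 + √(49 + 144)) = (-6 + (-1 - ⅙))²*(118 + √193) = (-6 - 7/6)²*(118 + √193) = (-43/6)²*(118 + √193) = 1849*(118 + √193)/36 = 109091/18 + 1849*√193/36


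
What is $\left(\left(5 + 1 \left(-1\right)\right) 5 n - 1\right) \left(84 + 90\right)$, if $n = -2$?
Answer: $-7134$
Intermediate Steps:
$\left(\left(5 + 1 \left(-1\right)\right) 5 n - 1\right) \left(84 + 90\right) = \left(\left(5 + 1 \left(-1\right)\right) 5 \left(-2\right) - 1\right) \left(84 + 90\right) = \left(\left(5 - 1\right) 5 \left(-2\right) - 1\right) 174 = \left(4 \cdot 5 \left(-2\right) - 1\right) 174 = \left(20 \left(-2\right) - 1\right) 174 = \left(-40 - 1\right) 174 = \left(-41\right) 174 = -7134$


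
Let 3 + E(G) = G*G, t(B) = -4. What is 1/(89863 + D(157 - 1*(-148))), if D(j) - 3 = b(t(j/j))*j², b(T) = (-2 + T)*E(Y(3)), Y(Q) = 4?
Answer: -1/7166084 ≈ -1.3955e-7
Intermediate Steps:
E(G) = -3 + G² (E(G) = -3 + G*G = -3 + G²)
b(T) = -26 + 13*T (b(T) = (-2 + T)*(-3 + 4²) = (-2 + T)*(-3 + 16) = (-2 + T)*13 = -26 + 13*T)
D(j) = 3 - 78*j² (D(j) = 3 + (-26 + 13*(-4))*j² = 3 + (-26 - 52)*j² = 3 - 78*j²)
1/(89863 + D(157 - 1*(-148))) = 1/(89863 + (3 - 78*(157 - 1*(-148))²)) = 1/(89863 + (3 - 78*(157 + 148)²)) = 1/(89863 + (3 - 78*305²)) = 1/(89863 + (3 - 78*93025)) = 1/(89863 + (3 - 7255950)) = 1/(89863 - 7255947) = 1/(-7166084) = -1/7166084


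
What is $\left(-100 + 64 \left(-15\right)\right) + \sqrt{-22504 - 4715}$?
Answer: $-1060 + i \sqrt{27219} \approx -1060.0 + 164.98 i$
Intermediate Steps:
$\left(-100 + 64 \left(-15\right)\right) + \sqrt{-22504 - 4715} = \left(-100 - 960\right) + \sqrt{-27219} = -1060 + i \sqrt{27219}$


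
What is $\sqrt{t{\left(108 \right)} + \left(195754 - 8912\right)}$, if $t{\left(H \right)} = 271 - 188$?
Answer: $5 \sqrt{7477} \approx 432.35$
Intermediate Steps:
$t{\left(H \right)} = 83$
$\sqrt{t{\left(108 \right)} + \left(195754 - 8912\right)} = \sqrt{83 + \left(195754 - 8912\right)} = \sqrt{83 + 186842} = \sqrt{186925} = 5 \sqrt{7477}$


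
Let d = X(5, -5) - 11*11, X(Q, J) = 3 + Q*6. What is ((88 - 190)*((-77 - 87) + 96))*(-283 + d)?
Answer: -2573256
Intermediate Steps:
X(Q, J) = 3 + 6*Q
d = -88 (d = (3 + 6*5) - 11*11 = (3 + 30) - 121 = 33 - 121 = -88)
((88 - 190)*((-77 - 87) + 96))*(-283 + d) = ((88 - 190)*((-77 - 87) + 96))*(-283 - 88) = -102*(-164 + 96)*(-371) = -102*(-68)*(-371) = 6936*(-371) = -2573256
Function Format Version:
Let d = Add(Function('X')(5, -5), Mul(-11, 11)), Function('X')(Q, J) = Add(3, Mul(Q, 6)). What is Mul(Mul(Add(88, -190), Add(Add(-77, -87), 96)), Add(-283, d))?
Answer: -2573256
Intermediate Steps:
Function('X')(Q, J) = Add(3, Mul(6, Q))
d = -88 (d = Add(Add(3, Mul(6, 5)), Mul(-11, 11)) = Add(Add(3, 30), -121) = Add(33, -121) = -88)
Mul(Mul(Add(88, -190), Add(Add(-77, -87), 96)), Add(-283, d)) = Mul(Mul(Add(88, -190), Add(Add(-77, -87), 96)), Add(-283, -88)) = Mul(Mul(-102, Add(-164, 96)), -371) = Mul(Mul(-102, -68), -371) = Mul(6936, -371) = -2573256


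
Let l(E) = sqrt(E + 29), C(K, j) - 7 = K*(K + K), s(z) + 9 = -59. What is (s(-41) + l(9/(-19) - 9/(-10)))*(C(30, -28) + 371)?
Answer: -148104 + 1089*sqrt(1062290)/95 ≈ -1.3629e+5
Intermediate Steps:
s(z) = -68 (s(z) = -9 - 59 = -68)
C(K, j) = 7 + 2*K**2 (C(K, j) = 7 + K*(K + K) = 7 + K*(2*K) = 7 + 2*K**2)
l(E) = sqrt(29 + E)
(s(-41) + l(9/(-19) - 9/(-10)))*(C(30, -28) + 371) = (-68 + sqrt(29 + (9/(-19) - 9/(-10))))*((7 + 2*30**2) + 371) = (-68 + sqrt(29 + (9*(-1/19) - 9*(-1/10))))*((7 + 2*900) + 371) = (-68 + sqrt(29 + (-9/19 + 9/10)))*((7 + 1800) + 371) = (-68 + sqrt(29 + 81/190))*(1807 + 371) = (-68 + sqrt(5591/190))*2178 = (-68 + sqrt(1062290)/190)*2178 = -148104 + 1089*sqrt(1062290)/95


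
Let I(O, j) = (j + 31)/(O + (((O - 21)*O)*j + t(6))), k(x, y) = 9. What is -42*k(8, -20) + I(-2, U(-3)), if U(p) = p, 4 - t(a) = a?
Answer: -26852/71 ≈ -378.20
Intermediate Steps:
t(a) = 4 - a
I(O, j) = (31 + j)/(-2 + O + O*j*(-21 + O)) (I(O, j) = (j + 31)/(O + (((O - 21)*O)*j + (4 - 1*6))) = (31 + j)/(O + (((-21 + O)*O)*j + (4 - 6))) = (31 + j)/(O + ((O*(-21 + O))*j - 2)) = (31 + j)/(O + (O*j*(-21 + O) - 2)) = (31 + j)/(O + (-2 + O*j*(-21 + O))) = (31 + j)/(-2 + O + O*j*(-21 + O)))
-42*k(8, -20) + I(-2, U(-3)) = -42*9 + (31 - 3)/(-2 - 2 - 3*(-2)² - 21*(-2)*(-3)) = -378 + 28/(-2 - 2 - 3*4 - 126) = -378 + 28/(-2 - 2 - 12 - 126) = -378 + 28/(-142) = -378 - 1/142*28 = -378 - 14/71 = -26852/71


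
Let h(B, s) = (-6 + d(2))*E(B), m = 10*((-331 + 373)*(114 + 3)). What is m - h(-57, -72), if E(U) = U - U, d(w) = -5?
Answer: 49140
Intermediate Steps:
E(U) = 0
m = 49140 (m = 10*(42*117) = 10*4914 = 49140)
h(B, s) = 0 (h(B, s) = (-6 - 5)*0 = -11*0 = 0)
m - h(-57, -72) = 49140 - 1*0 = 49140 + 0 = 49140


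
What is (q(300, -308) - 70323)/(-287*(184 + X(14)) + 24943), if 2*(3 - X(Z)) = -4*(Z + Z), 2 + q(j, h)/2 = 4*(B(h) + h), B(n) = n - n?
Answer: 72791/44798 ≈ 1.6249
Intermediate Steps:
B(n) = 0
q(j, h) = -4 + 8*h (q(j, h) = -4 + 2*(4*(0 + h)) = -4 + 2*(4*h) = -4 + 8*h)
X(Z) = 3 + 4*Z (X(Z) = 3 - (-2)*(Z + Z) = 3 - (-2)*2*Z = 3 - (-4)*Z = 3 + 4*Z)
(q(300, -308) - 70323)/(-287*(184 + X(14)) + 24943) = ((-4 + 8*(-308)) - 70323)/(-287*(184 + (3 + 4*14)) + 24943) = ((-4 - 2464) - 70323)/(-287*(184 + (3 + 56)) + 24943) = (-2468 - 70323)/(-287*(184 + 59) + 24943) = -72791/(-287*243 + 24943) = -72791/(-69741 + 24943) = -72791/(-44798) = -72791*(-1/44798) = 72791/44798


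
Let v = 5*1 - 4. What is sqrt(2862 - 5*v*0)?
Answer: 3*sqrt(318) ≈ 53.498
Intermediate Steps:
v = 1 (v = 5 - 4 = 1)
sqrt(2862 - 5*v*0) = sqrt(2862 - 5*1*0) = sqrt(2862 - 5*0) = sqrt(2862 + 0) = sqrt(2862) = 3*sqrt(318)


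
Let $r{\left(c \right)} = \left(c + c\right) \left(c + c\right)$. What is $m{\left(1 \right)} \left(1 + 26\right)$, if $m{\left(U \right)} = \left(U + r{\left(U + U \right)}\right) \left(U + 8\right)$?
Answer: $4131$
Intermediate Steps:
$r{\left(c \right)} = 4 c^{2}$ ($r{\left(c \right)} = 2 c 2 c = 4 c^{2}$)
$m{\left(U \right)} = \left(8 + U\right) \left(U + 16 U^{2}\right)$ ($m{\left(U \right)} = \left(U + 4 \left(U + U\right)^{2}\right) \left(U + 8\right) = \left(U + 4 \left(2 U\right)^{2}\right) \left(8 + U\right) = \left(U + 4 \cdot 4 U^{2}\right) \left(8 + U\right) = \left(U + 16 U^{2}\right) \left(8 + U\right) = \left(8 + U\right) \left(U + 16 U^{2}\right)$)
$m{\left(1 \right)} \left(1 + 26\right) = 1 \left(8 + 16 \cdot 1^{2} + 129 \cdot 1\right) \left(1 + 26\right) = 1 \left(8 + 16 \cdot 1 + 129\right) 27 = 1 \left(8 + 16 + 129\right) 27 = 1 \cdot 153 \cdot 27 = 153 \cdot 27 = 4131$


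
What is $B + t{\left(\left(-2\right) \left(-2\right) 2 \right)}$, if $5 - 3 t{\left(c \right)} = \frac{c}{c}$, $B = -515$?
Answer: $- \frac{1541}{3} \approx -513.67$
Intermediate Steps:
$t{\left(c \right)} = \frac{4}{3}$ ($t{\left(c \right)} = \frac{5}{3} - \frac{c \frac{1}{c}}{3} = \frac{5}{3} - \frac{1}{3} = \frac{4}{3}$)
$B + t{\left(\left(-2\right) \left(-2\right) 2 \right)} = -515 + \frac{4}{3} = - \frac{1541}{3}$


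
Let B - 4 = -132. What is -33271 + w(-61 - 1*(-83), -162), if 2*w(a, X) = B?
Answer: -33335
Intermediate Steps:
B = -128 (B = 4 - 132 = -128)
w(a, X) = -64 (w(a, X) = (½)*(-128) = -64)
-33271 + w(-61 - 1*(-83), -162) = -33271 - 64 = -33335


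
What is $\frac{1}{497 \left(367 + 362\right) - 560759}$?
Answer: $- \frac{1}{198446} \approx -5.0392 \cdot 10^{-6}$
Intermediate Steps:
$\frac{1}{497 \left(367 + 362\right) - 560759} = \frac{1}{497 \cdot 729 - 560759} = \frac{1}{362313 - 560759} = \frac{1}{-198446} = - \frac{1}{198446}$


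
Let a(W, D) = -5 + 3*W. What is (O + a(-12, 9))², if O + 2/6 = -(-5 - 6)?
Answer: 8281/9 ≈ 920.11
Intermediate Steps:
O = 32/3 (O = -⅓ - (-5 - 6) = -⅓ - 1*(-11) = -⅓ + 11 = 32/3 ≈ 10.667)
(O + a(-12, 9))² = (32/3 + (-5 + 3*(-12)))² = (32/3 + (-5 - 36))² = (32/3 - 41)² = (-91/3)² = 8281/9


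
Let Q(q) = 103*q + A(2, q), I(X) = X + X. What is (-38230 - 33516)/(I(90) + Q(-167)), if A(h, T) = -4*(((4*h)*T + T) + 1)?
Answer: 71746/11013 ≈ 6.5147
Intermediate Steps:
I(X) = 2*X
A(h, T) = -4 - 4*T - 16*T*h (A(h, T) = -4*((4*T*h + T) + 1) = -4*((T + 4*T*h) + 1) = -4*(1 + T + 4*T*h) = -4 - 4*T - 16*T*h)
Q(q) = -4 + 67*q (Q(q) = 103*q + (-4 - 4*q - 16*q*2) = 103*q + (-4 - 4*q - 32*q) = 103*q + (-4 - 36*q) = -4 + 67*q)
(-38230 - 33516)/(I(90) + Q(-167)) = (-38230 - 33516)/(2*90 + (-4 + 67*(-167))) = -71746/(180 + (-4 - 11189)) = -71746/(180 - 11193) = -71746/(-11013) = -71746*(-1/11013) = 71746/11013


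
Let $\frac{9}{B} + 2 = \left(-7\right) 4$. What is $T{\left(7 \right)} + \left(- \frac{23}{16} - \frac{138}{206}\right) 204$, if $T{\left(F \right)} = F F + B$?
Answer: $- \frac{785293}{2060} \approx -381.21$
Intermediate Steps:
$B = - \frac{3}{10}$ ($B = \frac{9}{-2 - 28} = \frac{9}{-30} = 9 \left(- \frac{1}{30}\right) = - \frac{3}{10} \approx -0.3$)
$T{\left(F \right)} = - \frac{3}{10} + F^{2}$ ($T{\left(F \right)} = F F - \frac{3}{10} = F^{2} - \frac{3}{10} = - \frac{3}{10} + F^{2}$)
$T{\left(7 \right)} + \left(- \frac{23}{16} - \frac{138}{206}\right) 204 = \left(- \frac{3}{10} + 7^{2}\right) + \left(- \frac{23}{16} - \frac{138}{206}\right) 204 = \left(- \frac{3}{10} + 49\right) + \left(\left(-23\right) \frac{1}{16} - \frac{69}{103}\right) 204 = \frac{487}{10} + \left(- \frac{23}{16} - \frac{69}{103}\right) 204 = \frac{487}{10} - \frac{177123}{412} = - \frac{785293}{2060}$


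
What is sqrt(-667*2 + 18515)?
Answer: 3*sqrt(1909) ≈ 131.08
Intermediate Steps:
sqrt(-667*2 + 18515) = sqrt(-1334 + 18515) = sqrt(17181) = 3*sqrt(1909)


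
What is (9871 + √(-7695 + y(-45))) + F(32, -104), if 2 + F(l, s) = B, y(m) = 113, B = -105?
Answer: 9764 + I*√7582 ≈ 9764.0 + 87.075*I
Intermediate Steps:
F(l, s) = -107 (F(l, s) = -2 - 105 = -107)
(9871 + √(-7695 + y(-45))) + F(32, -104) = (9871 + √(-7695 + 113)) - 107 = (9871 + √(-7582)) - 107 = (9871 + I*√7582) - 107 = 9764 + I*√7582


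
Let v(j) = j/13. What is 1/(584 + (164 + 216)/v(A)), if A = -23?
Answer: 23/8492 ≈ 0.0027084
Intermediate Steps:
v(j) = j/13 (v(j) = j*(1/13) = j/13)
1/(584 + (164 + 216)/v(A)) = 1/(584 + (164 + 216)/(((1/13)*(-23)))) = 1/(584 + 380/(-23/13)) = 1/(584 + 380*(-13/23)) = 1/(584 - 4940/23) = 1/(8492/23) = 23/8492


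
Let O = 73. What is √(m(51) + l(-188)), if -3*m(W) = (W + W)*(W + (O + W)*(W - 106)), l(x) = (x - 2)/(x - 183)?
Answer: 2*√7919399019/371 ≈ 479.74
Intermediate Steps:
l(x) = (-2 + x)/(-183 + x)
m(W) = -2*W*(W + (-106 + W)*(73 + W))/3 (m(W) = -(W + W)*(W + (73 + W)*(W - 106))/3 = -2*W*(W + (73 + W)*(-106 + W))/3 = -2*W*(W + (-106 + W)*(73 + W))/3)
√(m(51) + l(-188)) = √((⅔)*51*(7738 - 1*51² + 32*51) + (-2 - 188)/(-183 - 188)) = √((⅔)*51*(7738 - 1*2601 + 1632) - 190/(-371)) = √((⅔)*51*(7738 - 2601 + 1632) - 1/371*(-190)) = √((⅔)*51*6769 + 190/371) = √(230146 + 190/371) = √(85384356/371) = 2*√7919399019/371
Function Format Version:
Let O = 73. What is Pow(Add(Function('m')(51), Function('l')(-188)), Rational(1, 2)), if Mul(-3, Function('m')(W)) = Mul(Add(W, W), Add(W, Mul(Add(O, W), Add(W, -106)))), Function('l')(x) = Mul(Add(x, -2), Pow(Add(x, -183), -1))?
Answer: Mul(Rational(2, 371), Pow(7919399019, Rational(1, 2))) ≈ 479.74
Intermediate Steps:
Function('l')(x) = Mul(Pow(Add(-183, x), -1), Add(-2, x)) (Function('l')(x) = Mul(Add(-2, x), Pow(Add(-183, x), -1)) = Mul(Pow(Add(-183, x), -1), Add(-2, x)))
Function('m')(W) = Mul(Rational(-2, 3), W, Add(W, Mul(Add(-106, W), Add(73, W)))) (Function('m')(W) = Mul(Rational(-1, 3), Mul(Add(W, W), Add(W, Mul(Add(73, W), Add(W, -106))))) = Mul(Rational(-1, 3), Mul(Mul(2, W), Add(W, Mul(Add(73, W), Add(-106, W))))) = Mul(Rational(-1, 3), Mul(Mul(2, W), Add(W, Mul(Add(-106, W), Add(73, W))))) = Mul(Rational(-1, 3), Mul(2, W, Add(W, Mul(Add(-106, W), Add(73, W))))) = Mul(Rational(-2, 3), W, Add(W, Mul(Add(-106, W), Add(73, W)))))
Pow(Add(Function('m')(51), Function('l')(-188)), Rational(1, 2)) = Pow(Add(Mul(Rational(2, 3), 51, Add(7738, Mul(-1, Pow(51, 2)), Mul(32, 51))), Mul(Pow(Add(-183, -188), -1), Add(-2, -188))), Rational(1, 2)) = Pow(Add(Mul(Rational(2, 3), 51, Add(7738, Mul(-1, 2601), 1632)), Mul(Pow(-371, -1), -190)), Rational(1, 2)) = Pow(Add(Mul(Rational(2, 3), 51, Add(7738, -2601, 1632)), Mul(Rational(-1, 371), -190)), Rational(1, 2)) = Pow(Add(Mul(Rational(2, 3), 51, 6769), Rational(190, 371)), Rational(1, 2)) = Pow(Add(230146, Rational(190, 371)), Rational(1, 2)) = Pow(Rational(85384356, 371), Rational(1, 2)) = Mul(Rational(2, 371), Pow(7919399019, Rational(1, 2)))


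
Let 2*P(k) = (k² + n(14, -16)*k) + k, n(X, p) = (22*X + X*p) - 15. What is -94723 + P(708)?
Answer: 180689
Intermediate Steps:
n(X, p) = -15 + 22*X + X*p
P(k) = k²/2 + 35*k (P(k) = ((k² + (-15 + 22*14 + 14*(-16))*k) + k)/2 = ((k² + (-15 + 308 - 224)*k) + k)/2 = ((k² + 69*k) + k)/2 = (k² + 70*k)/2 = k²/2 + 35*k)
-94723 + P(708) = -94723 + (½)*708*(70 + 708) = -94723 + (½)*708*778 = -94723 + 275412 = 180689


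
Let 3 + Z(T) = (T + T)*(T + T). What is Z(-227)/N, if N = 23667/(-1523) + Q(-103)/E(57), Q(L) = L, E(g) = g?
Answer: -17892875643/1505888 ≈ -11882.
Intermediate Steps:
Z(T) = -3 + 4*T² (Z(T) = -3 + (T + T)*(T + T) = -3 + (2*T)*(2*T) = -3 + 4*T²)
N = -1505888/86811 (N = 23667/(-1523) - 103/57 = 23667*(-1/1523) - 103*1/57 = -23667/1523 - 103/57 = -1505888/86811 ≈ -17.347)
Z(-227)/N = (-3 + 4*(-227)²)/(-1505888/86811) = (-3 + 4*51529)*(-86811/1505888) = (-3 + 206116)*(-86811/1505888) = 206113*(-86811/1505888) = -17892875643/1505888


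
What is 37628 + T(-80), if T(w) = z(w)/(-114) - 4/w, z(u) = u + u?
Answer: 42897577/1140 ≈ 37629.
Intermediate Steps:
z(u) = 2*u
T(w) = -4/w - w/57 (T(w) = (2*w)/(-114) - 4/w = (2*w)*(-1/114) - 4/w = -w/57 - 4/w = -4/w - w/57)
37628 + T(-80) = 37628 + (-4/(-80) - 1/57*(-80)) = 37628 + (-4*(-1/80) + 80/57) = 37628 + (1/20 + 80/57) = 37628 + 1657/1140 = 42897577/1140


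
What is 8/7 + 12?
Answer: 92/7 ≈ 13.143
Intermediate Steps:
8/7 + 12 = 92/7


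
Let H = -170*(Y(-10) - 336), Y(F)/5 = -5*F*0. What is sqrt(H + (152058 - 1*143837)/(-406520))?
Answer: sqrt(2359890693011770)/203260 ≈ 239.00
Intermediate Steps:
Y(F) = 0 (Y(F) = 5*(-5*F*0) = 5*0 = 0)
H = 57120 (H = -170*(0 - 336) = -170*(-336) = 57120)
sqrt(H + (152058 - 1*143837)/(-406520)) = sqrt(57120 + (152058 - 1*143837)/(-406520)) = sqrt(57120 + (152058 - 143837)*(-1/406520)) = sqrt(57120 + 8221*(-1/406520)) = sqrt(57120 - 8221/406520) = sqrt(23220414179/406520) = sqrt(2359890693011770)/203260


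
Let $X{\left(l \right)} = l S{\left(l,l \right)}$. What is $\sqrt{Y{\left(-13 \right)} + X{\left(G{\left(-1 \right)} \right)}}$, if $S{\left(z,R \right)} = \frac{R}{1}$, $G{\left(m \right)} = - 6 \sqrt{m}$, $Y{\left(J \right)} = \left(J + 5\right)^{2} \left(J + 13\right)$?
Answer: $6 i \approx 6.0 i$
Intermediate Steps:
$Y{\left(J \right)} = \left(5 + J\right)^{2} \left(13 + J\right)$
$S{\left(z,R \right)} = R$ ($S{\left(z,R \right)} = R 1 = R$)
$X{\left(l \right)} = l^{2}$ ($X{\left(l \right)} = l l = l^{2}$)
$\sqrt{Y{\left(-13 \right)} + X{\left(G{\left(-1 \right)} \right)}} = \sqrt{\left(5 - 13\right)^{2} \left(13 - 13\right) + \left(- 6 \sqrt{-1}\right)^{2}} = \sqrt{\left(-8\right)^{2} \cdot 0 + \left(- 6 i\right)^{2}} = \sqrt{64 \cdot 0 - 36} = \sqrt{0 - 36} = \sqrt{-36} = 6 i$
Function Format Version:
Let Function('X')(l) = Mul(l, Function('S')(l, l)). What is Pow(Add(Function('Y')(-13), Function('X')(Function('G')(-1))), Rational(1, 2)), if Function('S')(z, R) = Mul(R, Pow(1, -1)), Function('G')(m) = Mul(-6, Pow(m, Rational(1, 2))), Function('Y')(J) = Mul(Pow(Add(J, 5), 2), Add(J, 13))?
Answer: Mul(6, I) ≈ Mul(6.0000, I)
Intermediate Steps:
Function('Y')(J) = Mul(Pow(Add(5, J), 2), Add(13, J))
Function('S')(z, R) = R (Function('S')(z, R) = Mul(R, 1) = R)
Function('X')(l) = Pow(l, 2) (Function('X')(l) = Mul(l, l) = Pow(l, 2))
Pow(Add(Function('Y')(-13), Function('X')(Function('G')(-1))), Rational(1, 2)) = Pow(Add(Mul(Pow(Add(5, -13), 2), Add(13, -13)), Pow(Mul(-6, Pow(-1, Rational(1, 2))), 2)), Rational(1, 2)) = Pow(Add(Mul(Pow(-8, 2), 0), Pow(Mul(-6, I), 2)), Rational(1, 2)) = Pow(Add(Mul(64, 0), -36), Rational(1, 2)) = Pow(Add(0, -36), Rational(1, 2)) = Pow(-36, Rational(1, 2)) = Mul(6, I)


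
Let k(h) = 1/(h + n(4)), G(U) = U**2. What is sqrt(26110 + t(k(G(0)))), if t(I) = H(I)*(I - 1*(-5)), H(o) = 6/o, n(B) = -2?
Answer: 2*sqrt(6514) ≈ 161.42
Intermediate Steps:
k(h) = 1/(-2 + h) (k(h) = 1/(h - 2) = 1/(-2 + h))
t(I) = 6*(5 + I)/I (t(I) = (6/I)*(I - 1*(-5)) = (6/I)*(I + 5) = (6/I)*(5 + I) = 6*(5 + I)/I)
sqrt(26110 + t(k(G(0)))) = sqrt(26110 + (6 + 30/(1/(-2 + 0**2)))) = sqrt(26110 + (6 + 30/(1/(-2 + 0)))) = sqrt(26110 + (6 + 30/(1/(-2)))) = sqrt(26110 + (6 + 30/(-1/2))) = sqrt(26110 + (6 + 30*(-2))) = sqrt(26110 + (6 - 60)) = sqrt(26110 - 54) = sqrt(26056) = 2*sqrt(6514)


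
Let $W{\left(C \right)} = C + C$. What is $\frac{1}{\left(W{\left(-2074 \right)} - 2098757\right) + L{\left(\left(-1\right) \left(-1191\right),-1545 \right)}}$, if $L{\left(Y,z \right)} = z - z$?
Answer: $- \frac{1}{2102905} \approx -4.7553 \cdot 10^{-7}$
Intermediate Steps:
$W{\left(C \right)} = 2 C$
$L{\left(Y,z \right)} = 0$
$\frac{1}{\left(W{\left(-2074 \right)} - 2098757\right) + L{\left(\left(-1\right) \left(-1191\right),-1545 \right)}} = \frac{1}{\left(2 \left(-2074\right) - 2098757\right) + 0} = \frac{1}{\left(-4148 - 2098757\right) + 0} = \frac{1}{-2102905 + 0} = \frac{1}{-2102905} = - \frac{1}{2102905}$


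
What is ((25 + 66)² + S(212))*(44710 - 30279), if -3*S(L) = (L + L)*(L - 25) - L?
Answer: -782636423/3 ≈ -2.6088e+8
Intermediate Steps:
S(L) = L/3 - 2*L*(-25 + L)/3 (S(L) = -((L + L)*(L - 25) - L)/3 = -((2*L)*(-25 + L) - L)/3 = -(2*L*(-25 + L) - L)/3 = -(-L + 2*L*(-25 + L))/3 = L/3 - 2*L*(-25 + L)/3)
((25 + 66)² + S(212))*(44710 - 30279) = ((25 + 66)² + (⅓)*212*(51 - 2*212))*(44710 - 30279) = (91² + (⅓)*212*(51 - 424))*14431 = (8281 + (⅓)*212*(-373))*14431 = (8281 - 79076/3)*14431 = -54233/3*14431 = -782636423/3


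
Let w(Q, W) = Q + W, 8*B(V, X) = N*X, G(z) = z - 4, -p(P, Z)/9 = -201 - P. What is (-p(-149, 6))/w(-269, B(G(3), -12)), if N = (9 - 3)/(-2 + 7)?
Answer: 1170/677 ≈ 1.7282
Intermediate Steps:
p(P, Z) = 1809 + 9*P (p(P, Z) = -9*(-201 - P) = 1809 + 9*P)
N = 6/5 ≈ 1.2000
G(z) = -4 + z
B(V, X) = 3*X/20 (B(V, X) = (6*X/5)/8 = 3*X/20)
(-p(-149, 6))/w(-269, B(G(3), -12)) = (-(1809 + 9*(-149)))/(-269 + (3/20)*(-12)) = (-(1809 - 1341))/(-269 - 9/5) = (-1*468)/(-1354/5) = -468*(-5/1354) = 1170/677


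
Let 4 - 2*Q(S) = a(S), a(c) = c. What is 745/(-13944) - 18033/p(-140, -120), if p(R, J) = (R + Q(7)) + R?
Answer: 502484869/7850472 ≈ 64.007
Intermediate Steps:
Q(S) = 2 - S/2
p(R, J) = -3/2 + 2*R (p(R, J) = (R + (2 - ½*7)) + R = (R + (2 - 7/2)) + R = (R - 3/2) + R = (-3/2 + R) + R = -3/2 + 2*R)
745/(-13944) - 18033/p(-140, -120) = 745/(-13944) - 18033/(-3/2 + 2*(-140)) = 745*(-1/13944) - 18033/(-3/2 - 280) = -745/13944 - 18033/(-563/2) = -745/13944 - 18033*(-2/563) = -745/13944 + 36066/563 = 502484869/7850472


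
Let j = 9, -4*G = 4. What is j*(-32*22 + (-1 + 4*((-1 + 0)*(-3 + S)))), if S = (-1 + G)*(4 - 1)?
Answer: -6021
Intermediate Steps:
G = -1 (G = -¼*4 = -1)
S = -6 (S = (-1 - 1)*(4 - 1) = -2*3 = -6)
j*(-32*22 + (-1 + 4*((-1 + 0)*(-3 + S)))) = 9*(-32*22 + (-1 + 4*((-1 + 0)*(-3 - 6)))) = 9*(-704 + (-1 + 4*(-1*(-9)))) = 9*(-704 + (-1 + 4*9)) = 9*(-704 + (-1 + 36)) = 9*(-704 + 35) = 9*(-669) = -6021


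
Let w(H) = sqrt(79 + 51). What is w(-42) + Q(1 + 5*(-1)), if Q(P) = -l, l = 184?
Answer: -184 + sqrt(130) ≈ -172.60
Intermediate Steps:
Q(P) = -184 (Q(P) = -1*184 = -184)
w(H) = sqrt(130)
w(-42) + Q(1 + 5*(-1)) = sqrt(130) - 184 = -184 + sqrt(130)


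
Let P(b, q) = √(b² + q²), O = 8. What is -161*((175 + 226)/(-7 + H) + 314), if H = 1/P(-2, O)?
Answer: -137664338/3331 + 129122*√17/3331 ≈ -41168.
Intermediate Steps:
H = √17/34 (H = 1/(√((-2)² + 8²)) = 1/(√(4 + 64)) = 1/(√68) = 1/(2*√17) = √17/34 ≈ 0.12127)
-161*((175 + 226)/(-7 + H) + 314) = -161*((175 + 226)/(-7 + √17/34) + 314) = -161*(401/(-7 + √17/34) + 314) = -161*(314 + 401/(-7 + √17/34)) = -50554 - 64561/(-7 + √17/34)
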